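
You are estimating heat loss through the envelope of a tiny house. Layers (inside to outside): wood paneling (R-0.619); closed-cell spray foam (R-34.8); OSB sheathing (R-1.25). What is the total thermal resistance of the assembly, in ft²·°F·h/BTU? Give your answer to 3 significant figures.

R_total = 0.619 + 34.8 + 1.25 = 36.67 ft²·°F·h/BTU

36.7 ft²·°F·h/BTU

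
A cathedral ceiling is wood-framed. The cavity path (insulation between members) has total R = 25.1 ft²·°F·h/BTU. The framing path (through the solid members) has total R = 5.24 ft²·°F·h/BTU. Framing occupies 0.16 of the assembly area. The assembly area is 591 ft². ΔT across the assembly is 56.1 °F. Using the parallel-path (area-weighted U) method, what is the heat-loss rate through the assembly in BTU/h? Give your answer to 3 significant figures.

2120 BTU/h

U_eff = 0.84/25.1 + 0.16/5.24 = 0.03347 + 0.03053 = 0.064
R_eff = 1/U_eff = 15.62 ft²·°F·h/BTU
Q = 591 × 56.1 / 15.62 = 2122 BTU/h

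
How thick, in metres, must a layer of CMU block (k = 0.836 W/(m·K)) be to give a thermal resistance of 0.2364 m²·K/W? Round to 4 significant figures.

0.1976 m

L = R·k = 0.2364 × 0.836 = 0.19763 m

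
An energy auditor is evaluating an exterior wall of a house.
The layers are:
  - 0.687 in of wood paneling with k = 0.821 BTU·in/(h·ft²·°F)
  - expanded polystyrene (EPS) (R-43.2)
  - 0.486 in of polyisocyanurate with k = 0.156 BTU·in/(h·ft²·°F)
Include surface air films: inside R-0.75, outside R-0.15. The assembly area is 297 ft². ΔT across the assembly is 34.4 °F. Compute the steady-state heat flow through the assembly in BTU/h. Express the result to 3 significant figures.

0.687/0.821 = 0.8368
0.486/0.156 = 3.115
R_total = 0.75 + 0.8368 + 43.2 + 3.115 + 0.15 = 48.05 ft²·°F·h/BTU
Q = A·ΔT/R = 297 × 34.4 / 48.05 = 212.6 BTU/h

213 BTU/h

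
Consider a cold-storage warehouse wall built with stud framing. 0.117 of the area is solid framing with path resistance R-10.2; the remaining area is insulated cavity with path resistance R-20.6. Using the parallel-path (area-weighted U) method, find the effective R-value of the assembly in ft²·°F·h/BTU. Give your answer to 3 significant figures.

18.4 ft²·°F·h/BTU

U_eff = 0.883/20.6 + 0.117/10.2 = 0.04286 + 0.01147 = 0.05433
R_eff = 1/U_eff = 18.4 ft²·°F·h/BTU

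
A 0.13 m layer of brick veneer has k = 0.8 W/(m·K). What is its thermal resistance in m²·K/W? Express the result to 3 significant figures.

0.163 m²·K/W

R = L/k = 0.13/0.8 = 0.1625 m²·K/W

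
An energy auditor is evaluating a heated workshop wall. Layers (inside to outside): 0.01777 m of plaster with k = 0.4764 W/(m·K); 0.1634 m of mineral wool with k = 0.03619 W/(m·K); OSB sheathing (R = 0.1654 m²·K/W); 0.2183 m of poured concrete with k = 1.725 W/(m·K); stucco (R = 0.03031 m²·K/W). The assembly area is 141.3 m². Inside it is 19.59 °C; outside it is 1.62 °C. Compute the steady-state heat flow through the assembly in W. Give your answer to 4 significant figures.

520.9 W

0.01777/0.4764 = 0.037301
0.1634/0.03619 = 4.5151
0.2183/1.725 = 0.12655
R_total = 0.037301 + 4.5151 + 0.1654 + 0.12655 + 0.03031 = 4.8746 m²·K/W
Q = A·ΔT/R = 141.3 × (19.59 − 1.62) / 4.8746 = 520.89 W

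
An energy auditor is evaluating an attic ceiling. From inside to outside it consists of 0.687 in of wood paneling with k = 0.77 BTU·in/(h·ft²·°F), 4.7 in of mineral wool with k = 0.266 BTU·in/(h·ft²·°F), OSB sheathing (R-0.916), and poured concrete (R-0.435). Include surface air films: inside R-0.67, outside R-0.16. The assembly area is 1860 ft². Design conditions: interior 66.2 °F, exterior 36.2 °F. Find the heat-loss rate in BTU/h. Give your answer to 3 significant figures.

2690 BTU/h

0.687/0.77 = 0.8922
4.7/0.266 = 17.67
R_total = 0.67 + 0.8922 + 17.67 + 0.916 + 0.435 + 0.16 = 20.74 ft²·°F·h/BTU
Q = A·ΔT/R = 1860 × (66.2 − 36.2) / 20.74 = 2690 BTU/h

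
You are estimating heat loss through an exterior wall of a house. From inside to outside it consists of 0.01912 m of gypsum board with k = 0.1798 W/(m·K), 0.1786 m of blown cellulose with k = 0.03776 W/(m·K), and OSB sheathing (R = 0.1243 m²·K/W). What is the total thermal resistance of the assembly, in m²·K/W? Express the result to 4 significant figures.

0.01912/0.1798 = 0.10634
0.1786/0.03776 = 4.7299
R_total = 0.10634 + 4.7299 + 0.1243 = 4.9605 m²·K/W

4.961 m²·K/W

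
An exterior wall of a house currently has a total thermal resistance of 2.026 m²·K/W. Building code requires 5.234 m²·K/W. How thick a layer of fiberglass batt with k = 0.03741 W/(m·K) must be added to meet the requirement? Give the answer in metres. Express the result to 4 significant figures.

ΔR = 5.234 − 2.026 = 3.208 m²·K/W
L = ΔR × k = 3.208 × 0.03741 = 0.12001 m

0.1200 m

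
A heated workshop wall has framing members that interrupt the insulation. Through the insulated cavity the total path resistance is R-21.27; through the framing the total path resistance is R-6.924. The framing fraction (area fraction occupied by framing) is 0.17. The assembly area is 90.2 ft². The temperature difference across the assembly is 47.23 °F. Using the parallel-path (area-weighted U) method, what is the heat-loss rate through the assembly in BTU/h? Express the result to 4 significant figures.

U_eff = 0.83/21.27 + 0.17/6.924 = 0.039022 + 0.024552 = 0.063574
R_eff = 1/U_eff = 15.73 ft²·°F·h/BTU
Q = 90.2 × 47.23 / 15.73 = 270.84 BTU/h

270.8 BTU/h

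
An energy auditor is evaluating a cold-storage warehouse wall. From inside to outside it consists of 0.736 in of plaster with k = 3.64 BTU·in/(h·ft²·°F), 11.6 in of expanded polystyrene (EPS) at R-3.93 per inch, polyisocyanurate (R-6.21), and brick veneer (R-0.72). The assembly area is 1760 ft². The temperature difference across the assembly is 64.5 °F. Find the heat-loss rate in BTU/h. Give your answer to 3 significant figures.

0.736/3.64 = 0.2022
11.6 × 3.93 = 45.59
R_total = 0.2022 + 45.59 + 6.21 + 0.72 = 52.72 ft²·°F·h/BTU
Q = A·ΔT/R = 1760 × 64.5 / 52.72 = 2153 BTU/h

2150 BTU/h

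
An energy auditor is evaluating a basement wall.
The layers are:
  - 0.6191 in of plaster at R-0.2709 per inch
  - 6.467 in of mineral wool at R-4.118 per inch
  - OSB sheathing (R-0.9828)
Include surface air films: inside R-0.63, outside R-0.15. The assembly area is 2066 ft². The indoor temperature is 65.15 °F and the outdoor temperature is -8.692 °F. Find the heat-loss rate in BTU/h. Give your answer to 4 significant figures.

0.6191 × 0.2709 = 0.16771
6.467 × 4.118 = 26.631
R_total = 0.63 + 0.16771 + 26.631 + 0.9828 + 0.15 = 28.562 ft²·°F·h/BTU
Q = A·ΔT/R = 2066 × (65.15 − (-8.692)) / 28.562 = 5341.3 BTU/h

5341 BTU/h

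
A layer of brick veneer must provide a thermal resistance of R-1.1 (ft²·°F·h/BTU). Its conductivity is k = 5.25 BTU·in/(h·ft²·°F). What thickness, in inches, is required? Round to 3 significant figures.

L = R × k = 1.1 × 5.25 = 5.775 in

5.78 in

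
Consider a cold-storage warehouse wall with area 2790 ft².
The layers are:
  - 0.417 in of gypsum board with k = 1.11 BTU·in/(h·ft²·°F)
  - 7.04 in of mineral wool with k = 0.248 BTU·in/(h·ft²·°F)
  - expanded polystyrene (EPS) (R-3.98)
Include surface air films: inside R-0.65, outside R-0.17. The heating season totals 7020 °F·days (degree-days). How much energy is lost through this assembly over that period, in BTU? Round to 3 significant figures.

0.417/1.11 = 0.3757
7.04/0.248 = 28.39
R_total = 0.65 + 0.3757 + 28.39 + 3.98 + 0.17 = 33.56 ft²·°F·h/BTU
E = A × HDD × 24 / R = 2790 × 7020 × 24 / 33.56 = 14010000 BTU

14000000 BTU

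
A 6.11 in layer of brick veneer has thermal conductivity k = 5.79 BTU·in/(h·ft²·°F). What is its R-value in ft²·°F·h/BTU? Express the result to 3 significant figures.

1.06 ft²·°F·h/BTU

R = L/k = 6.11/5.79 = 1.055 ft²·°F·h/BTU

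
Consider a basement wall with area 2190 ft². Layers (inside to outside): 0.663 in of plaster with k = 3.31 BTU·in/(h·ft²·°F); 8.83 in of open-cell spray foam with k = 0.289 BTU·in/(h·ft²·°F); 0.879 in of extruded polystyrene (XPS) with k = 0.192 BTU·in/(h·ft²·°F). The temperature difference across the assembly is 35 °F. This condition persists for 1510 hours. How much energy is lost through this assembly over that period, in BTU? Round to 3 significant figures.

3280000 BTU

0.663/3.31 = 0.2003
8.83/0.289 = 30.55
0.879/0.192 = 4.578
R_total = 0.2003 + 30.55 + 4.578 = 35.33 ft²·°F·h/BTU
Q = 2190 × 35 / 35.33 = 2169 BTU/h
E = 2169 × 1510 = 3276000 BTU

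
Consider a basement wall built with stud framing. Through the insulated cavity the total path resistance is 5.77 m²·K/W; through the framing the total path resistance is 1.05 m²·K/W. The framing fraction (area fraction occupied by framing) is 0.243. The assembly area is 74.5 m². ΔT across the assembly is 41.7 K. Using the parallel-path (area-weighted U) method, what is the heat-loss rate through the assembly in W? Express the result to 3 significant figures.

U_eff = 0.757/5.77 + 0.243/1.05 = 0.1312 + 0.2314 = 0.3626
R_eff = 1/U_eff = 2.758 m²·K/W
Q = 74.5 × 41.7 / 2.758 = 1127 W

1130 W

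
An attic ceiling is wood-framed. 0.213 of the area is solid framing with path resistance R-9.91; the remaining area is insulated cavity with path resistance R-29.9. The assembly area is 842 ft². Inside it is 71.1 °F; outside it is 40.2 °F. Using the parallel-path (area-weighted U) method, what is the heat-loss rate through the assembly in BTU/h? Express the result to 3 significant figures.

U_eff = 0.787/29.9 + 0.213/9.91 = 0.02632 + 0.02149 = 0.04781
R_eff = 1/U_eff = 20.91 ft²·°F·h/BTU
Q = 842 × (71.1 − 40.2) / 20.91 = 1244 BTU/h

1240 BTU/h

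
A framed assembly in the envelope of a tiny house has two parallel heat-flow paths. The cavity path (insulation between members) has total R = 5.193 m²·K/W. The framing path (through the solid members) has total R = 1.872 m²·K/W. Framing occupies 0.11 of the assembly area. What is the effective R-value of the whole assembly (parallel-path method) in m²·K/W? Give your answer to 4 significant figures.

U_eff = 0.89/5.193 + 0.11/1.872 = 0.17138 + 0.058761 = 0.23015
R_eff = 1/U_eff = 4.3451 m²·K/W

4.345 m²·K/W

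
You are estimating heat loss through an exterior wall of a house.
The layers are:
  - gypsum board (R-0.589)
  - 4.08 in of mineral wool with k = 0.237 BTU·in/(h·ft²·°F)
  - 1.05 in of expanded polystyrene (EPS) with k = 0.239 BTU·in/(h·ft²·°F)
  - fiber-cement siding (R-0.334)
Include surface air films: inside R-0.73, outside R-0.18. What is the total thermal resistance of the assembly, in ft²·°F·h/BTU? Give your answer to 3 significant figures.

23.4 ft²·°F·h/BTU

4.08/0.237 = 17.22
1.05/0.239 = 4.393
R_total = 0.73 + 0.589 + 17.22 + 4.393 + 0.334 + 0.18 = 23.44 ft²·°F·h/BTU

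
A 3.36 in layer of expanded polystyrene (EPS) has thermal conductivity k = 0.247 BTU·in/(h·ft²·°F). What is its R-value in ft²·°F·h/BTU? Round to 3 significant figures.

R = L/k = 3.36/0.247 = 13.6 ft²·°F·h/BTU

13.6 ft²·°F·h/BTU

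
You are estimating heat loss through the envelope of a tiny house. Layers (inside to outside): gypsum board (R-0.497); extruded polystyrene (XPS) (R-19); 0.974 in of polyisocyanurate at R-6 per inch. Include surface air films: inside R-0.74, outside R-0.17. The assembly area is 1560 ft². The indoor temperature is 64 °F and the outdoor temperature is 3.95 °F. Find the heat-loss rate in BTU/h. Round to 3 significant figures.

3570 BTU/h

0.974 × 6 = 5.844
R_total = 0.74 + 0.497 + 19 + 5.844 + 0.17 = 26.25 ft²·°F·h/BTU
Q = A·ΔT/R = 1560 × (64 − 3.95) / 26.25 = 3569 BTU/h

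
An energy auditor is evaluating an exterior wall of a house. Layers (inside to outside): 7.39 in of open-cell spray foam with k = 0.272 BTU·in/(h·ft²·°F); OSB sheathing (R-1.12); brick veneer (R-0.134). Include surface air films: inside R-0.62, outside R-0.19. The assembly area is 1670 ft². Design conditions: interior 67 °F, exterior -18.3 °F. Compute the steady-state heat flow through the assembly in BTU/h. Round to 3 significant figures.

7.39/0.272 = 27.17
R_total = 0.62 + 27.17 + 1.12 + 0.134 + 0.19 = 29.23 ft²·°F·h/BTU
Q = A·ΔT/R = 1670 × (67 − (-18.3)) / 29.23 = 4873 BTU/h

4870 BTU/h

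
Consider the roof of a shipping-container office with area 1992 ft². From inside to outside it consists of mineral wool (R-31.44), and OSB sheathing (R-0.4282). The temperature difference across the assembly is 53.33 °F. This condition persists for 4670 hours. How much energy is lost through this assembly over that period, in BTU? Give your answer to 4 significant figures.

R_total = 31.44 + 0.4282 = 31.868 ft²·°F·h/BTU
Q = 1992 × 53.33 / 31.868 = 3333.5 BTU/h
E = 3333.5 × 4670 = 15568000 BTU

15570000 BTU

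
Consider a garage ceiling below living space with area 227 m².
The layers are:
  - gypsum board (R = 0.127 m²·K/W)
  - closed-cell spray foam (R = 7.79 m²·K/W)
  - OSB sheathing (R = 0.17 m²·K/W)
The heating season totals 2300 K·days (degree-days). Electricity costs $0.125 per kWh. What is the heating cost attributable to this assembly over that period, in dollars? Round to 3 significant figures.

194 dollars

R_total = 0.127 + 7.79 + 0.17 = 8.087 m²·K/W
E = A × HDD × 24 / R / 1000 = 227 × 2300 × 24 / 8.087 / 1000 = 1549 kWh
Cost = 1549 × 0.125 = $193.7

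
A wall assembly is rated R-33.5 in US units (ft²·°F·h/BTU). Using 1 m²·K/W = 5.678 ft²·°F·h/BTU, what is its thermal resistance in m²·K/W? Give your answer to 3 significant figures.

R_SI = 33.5/5.678 = 5.9

5.90 m²·K/W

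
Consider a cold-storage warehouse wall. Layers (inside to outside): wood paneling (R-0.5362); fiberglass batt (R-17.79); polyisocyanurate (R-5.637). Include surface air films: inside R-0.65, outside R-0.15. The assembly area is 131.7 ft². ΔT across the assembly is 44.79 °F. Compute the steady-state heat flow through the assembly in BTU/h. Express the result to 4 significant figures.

R_total = 0.65 + 0.5362 + 17.79 + 5.637 + 0.15 = 24.763 ft²·°F·h/BTU
Q = A·ΔT/R = 131.7 × 44.79 / 24.763 = 238.21 BTU/h

238.2 BTU/h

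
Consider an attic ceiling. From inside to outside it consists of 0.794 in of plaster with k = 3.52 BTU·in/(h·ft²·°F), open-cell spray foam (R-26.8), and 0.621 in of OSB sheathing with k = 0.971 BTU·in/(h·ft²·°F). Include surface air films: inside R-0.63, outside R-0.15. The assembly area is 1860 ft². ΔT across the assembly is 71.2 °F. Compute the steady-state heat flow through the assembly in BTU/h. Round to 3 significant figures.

4660 BTU/h

0.794/3.52 = 0.2256
0.621/0.971 = 0.6395
R_total = 0.63 + 0.2256 + 26.8 + 0.6395 + 0.15 = 28.45 ft²·°F·h/BTU
Q = A·ΔT/R = 1860 × 71.2 / 28.45 = 4656 BTU/h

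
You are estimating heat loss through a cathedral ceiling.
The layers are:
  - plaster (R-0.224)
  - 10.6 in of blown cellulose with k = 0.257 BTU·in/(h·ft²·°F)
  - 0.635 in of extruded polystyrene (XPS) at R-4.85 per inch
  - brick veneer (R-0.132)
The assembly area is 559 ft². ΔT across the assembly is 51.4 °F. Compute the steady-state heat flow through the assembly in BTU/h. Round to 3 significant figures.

10.6/0.257 = 41.25
0.635 × 4.85 = 3.08
R_total = 0.224 + 41.25 + 3.08 + 0.132 = 44.68 ft²·°F·h/BTU
Q = A·ΔT/R = 559 × 51.4 / 44.68 = 643.1 BTU/h

643 BTU/h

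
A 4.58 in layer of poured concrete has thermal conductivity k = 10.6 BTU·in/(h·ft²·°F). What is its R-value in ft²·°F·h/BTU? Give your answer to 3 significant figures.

R = L/k = 4.58/10.6 = 0.4321 ft²·°F·h/BTU

0.432 ft²·°F·h/BTU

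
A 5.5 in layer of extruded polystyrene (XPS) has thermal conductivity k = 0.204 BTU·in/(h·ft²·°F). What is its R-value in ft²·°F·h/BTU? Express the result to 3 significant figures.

27.0 ft²·°F·h/BTU

R = L/k = 5.5/0.204 = 26.96 ft²·°F·h/BTU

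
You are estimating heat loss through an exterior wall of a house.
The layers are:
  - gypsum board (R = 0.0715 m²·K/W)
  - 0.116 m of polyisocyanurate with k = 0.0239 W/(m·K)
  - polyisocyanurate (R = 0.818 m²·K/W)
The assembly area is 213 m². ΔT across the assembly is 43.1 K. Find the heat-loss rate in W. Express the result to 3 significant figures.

1600 W

0.116/0.0239 = 4.854
R_total = 0.0715 + 4.854 + 0.818 = 5.743 m²·K/W
Q = A·ΔT/R = 213 × 43.1 / 5.743 = 1599 W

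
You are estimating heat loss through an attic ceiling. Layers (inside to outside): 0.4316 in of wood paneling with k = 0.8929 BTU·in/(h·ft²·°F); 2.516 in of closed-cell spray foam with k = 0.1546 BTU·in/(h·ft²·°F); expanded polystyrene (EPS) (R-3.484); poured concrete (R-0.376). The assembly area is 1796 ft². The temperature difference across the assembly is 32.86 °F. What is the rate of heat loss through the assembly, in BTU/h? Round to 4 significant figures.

2862 BTU/h

0.4316/0.8929 = 0.48337
2.516/0.1546 = 16.274
R_total = 0.48337 + 16.274 + 3.484 + 0.376 = 20.618 ft²·°F·h/BTU
Q = A·ΔT/R = 1796 × 32.86 / 20.618 = 2862.4 BTU/h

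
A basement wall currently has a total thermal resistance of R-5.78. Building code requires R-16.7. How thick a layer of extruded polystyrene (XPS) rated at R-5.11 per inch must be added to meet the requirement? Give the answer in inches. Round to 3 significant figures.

2.14 in

ΔR = 16.7 − 5.78 = 10.92 ft²·°F·h/BTU
L = ΔR / (R/in) = 10.92/5.11 = 2.137 in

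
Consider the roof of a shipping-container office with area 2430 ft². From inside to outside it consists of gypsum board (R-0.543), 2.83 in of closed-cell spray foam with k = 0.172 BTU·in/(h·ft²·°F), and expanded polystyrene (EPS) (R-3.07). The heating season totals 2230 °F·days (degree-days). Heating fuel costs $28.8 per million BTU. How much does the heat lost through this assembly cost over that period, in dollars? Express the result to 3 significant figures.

2.83/0.172 = 16.45
R_total = 0.543 + 16.45 + 3.07 = 20.07 ft²·°F·h/BTU
E = A × HDD × 24 / R = 2430 × 2230 × 24 / 20.07 = 6481000 BTU
Cost = 6481000/10⁶ × 28.8 = $186.7

187 dollars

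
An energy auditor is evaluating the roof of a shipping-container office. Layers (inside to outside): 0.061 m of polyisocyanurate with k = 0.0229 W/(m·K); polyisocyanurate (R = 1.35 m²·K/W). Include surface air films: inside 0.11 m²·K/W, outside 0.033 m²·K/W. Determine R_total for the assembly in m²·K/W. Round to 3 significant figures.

4.16 m²·K/W

0.061/0.0229 = 2.664
R_total = 0.11 + 2.664 + 1.35 + 0.033 = 4.157 m²·K/W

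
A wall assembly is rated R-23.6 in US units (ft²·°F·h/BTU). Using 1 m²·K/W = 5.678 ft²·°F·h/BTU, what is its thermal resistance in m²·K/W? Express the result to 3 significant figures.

4.16 m²·K/W

R_SI = 23.6/5.678 = 4.156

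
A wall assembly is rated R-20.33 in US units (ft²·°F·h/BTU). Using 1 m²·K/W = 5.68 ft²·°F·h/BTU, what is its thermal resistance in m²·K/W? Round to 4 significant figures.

3.579 m²·K/W

R_SI = 20.33/5.68 = 3.5792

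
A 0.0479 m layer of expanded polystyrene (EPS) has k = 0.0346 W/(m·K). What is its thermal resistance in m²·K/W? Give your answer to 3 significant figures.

1.38 m²·K/W

R = L/k = 0.0479/0.0346 = 1.384 m²·K/W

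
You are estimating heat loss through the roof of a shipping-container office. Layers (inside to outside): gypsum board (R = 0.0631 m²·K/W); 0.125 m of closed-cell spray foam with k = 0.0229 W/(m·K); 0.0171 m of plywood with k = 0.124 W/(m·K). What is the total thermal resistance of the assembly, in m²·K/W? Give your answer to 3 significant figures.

0.125/0.0229 = 5.459
0.0171/0.124 = 0.1379
R_total = 0.0631 + 5.459 + 0.1379 = 5.66 m²·K/W

5.66 m²·K/W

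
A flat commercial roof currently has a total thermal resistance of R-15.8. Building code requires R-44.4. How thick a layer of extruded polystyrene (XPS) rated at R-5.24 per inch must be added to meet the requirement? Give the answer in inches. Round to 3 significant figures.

ΔR = 44.4 − 15.8 = 28.6 ft²·°F·h/BTU
L = ΔR / (R/in) = 28.6/5.24 = 5.458 in

5.46 in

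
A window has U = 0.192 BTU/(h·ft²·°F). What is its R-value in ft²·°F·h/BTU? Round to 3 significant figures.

R = 1/U = 1/0.192 = 5.208

5.21 ft²·°F·h/BTU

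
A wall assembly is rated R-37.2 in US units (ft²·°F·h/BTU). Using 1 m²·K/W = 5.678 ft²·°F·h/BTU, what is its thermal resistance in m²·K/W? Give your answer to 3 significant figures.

6.55 m²·K/W

R_SI = 37.2/5.678 = 6.552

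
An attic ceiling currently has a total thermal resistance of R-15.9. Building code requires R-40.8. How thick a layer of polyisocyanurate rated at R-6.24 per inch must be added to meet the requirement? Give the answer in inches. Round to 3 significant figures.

ΔR = 40.8 − 15.9 = 24.9 ft²·°F·h/BTU
L = ΔR / (R/in) = 24.9/6.24 = 3.99 in

3.99 in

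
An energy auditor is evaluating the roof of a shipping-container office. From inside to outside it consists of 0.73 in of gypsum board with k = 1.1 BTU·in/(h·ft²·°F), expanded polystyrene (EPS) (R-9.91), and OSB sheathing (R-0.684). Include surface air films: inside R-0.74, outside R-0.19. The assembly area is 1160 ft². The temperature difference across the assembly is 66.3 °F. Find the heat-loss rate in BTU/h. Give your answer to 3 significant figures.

6310 BTU/h

0.73/1.1 = 0.6636
R_total = 0.74 + 0.6636 + 9.91 + 0.684 + 0.19 = 12.19 ft²·°F·h/BTU
Q = A·ΔT/R = 1160 × 66.3 / 12.19 = 6310 BTU/h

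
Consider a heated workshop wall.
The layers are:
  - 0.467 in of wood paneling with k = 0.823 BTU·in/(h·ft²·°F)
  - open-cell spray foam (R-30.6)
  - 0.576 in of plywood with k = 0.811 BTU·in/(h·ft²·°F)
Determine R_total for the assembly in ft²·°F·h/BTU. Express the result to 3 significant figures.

0.467/0.823 = 0.5674
0.576/0.811 = 0.7102
R_total = 0.5674 + 30.6 + 0.7102 = 31.88 ft²·°F·h/BTU

31.9 ft²·°F·h/BTU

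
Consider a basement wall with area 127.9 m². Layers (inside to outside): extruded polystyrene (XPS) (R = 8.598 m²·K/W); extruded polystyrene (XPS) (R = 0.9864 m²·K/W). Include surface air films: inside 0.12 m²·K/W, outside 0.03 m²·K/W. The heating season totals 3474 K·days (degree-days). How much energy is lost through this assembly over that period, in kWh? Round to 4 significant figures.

R_total = 0.12 + 8.598 + 0.9864 + 0.03 = 9.7344 m²·K/W
E = A × HDD × 24 / R / 1000 = 127.9 × 3474 × 24 / 9.7344 / 1000 = 1095.5 kWh

1095 kWh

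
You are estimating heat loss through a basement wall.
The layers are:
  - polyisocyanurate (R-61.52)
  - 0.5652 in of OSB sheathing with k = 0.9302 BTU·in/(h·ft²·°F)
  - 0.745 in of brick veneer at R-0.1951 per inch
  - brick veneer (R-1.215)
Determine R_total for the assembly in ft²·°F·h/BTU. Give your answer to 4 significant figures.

0.5652/0.9302 = 0.60761
0.745 × 0.1951 = 0.14535
R_total = 61.52 + 0.60761 + 0.14535 + 1.215 = 63.488 ft²·°F·h/BTU

63.49 ft²·°F·h/BTU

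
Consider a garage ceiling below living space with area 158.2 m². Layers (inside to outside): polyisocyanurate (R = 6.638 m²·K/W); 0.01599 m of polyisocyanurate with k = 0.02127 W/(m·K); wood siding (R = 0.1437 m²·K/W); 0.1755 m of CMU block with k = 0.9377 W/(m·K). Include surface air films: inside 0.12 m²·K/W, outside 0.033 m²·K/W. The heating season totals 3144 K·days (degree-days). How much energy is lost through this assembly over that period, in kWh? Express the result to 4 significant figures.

1516 kWh

0.01599/0.02127 = 0.75176
0.1755/0.9377 = 0.18716
R_total = 0.12 + 6.638 + 0.75176 + 0.1437 + 0.18716 + 0.033 = 7.8736 m²·K/W
E = A × HDD × 24 / R / 1000 = 158.2 × 3144 × 24 / 7.8736 / 1000 = 1516.1 kWh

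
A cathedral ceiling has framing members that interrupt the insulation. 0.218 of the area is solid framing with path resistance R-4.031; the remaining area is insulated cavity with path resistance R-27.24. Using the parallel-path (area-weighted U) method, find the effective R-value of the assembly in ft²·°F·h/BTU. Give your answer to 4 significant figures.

U_eff = 0.782/27.24 + 0.218/4.031 = 0.028708 + 0.054081 = 0.082789
R_eff = 1/U_eff = 12.079 ft²·°F·h/BTU

12.08 ft²·°F·h/BTU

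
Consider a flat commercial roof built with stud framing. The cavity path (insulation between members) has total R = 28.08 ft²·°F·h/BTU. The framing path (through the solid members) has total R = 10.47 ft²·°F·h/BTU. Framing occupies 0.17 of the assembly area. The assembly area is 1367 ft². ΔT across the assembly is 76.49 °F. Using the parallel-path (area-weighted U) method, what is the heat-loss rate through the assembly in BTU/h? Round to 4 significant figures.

4788 BTU/h

U_eff = 0.83/28.08 + 0.17/10.47 = 0.029558 + 0.016237 = 0.045795
R_eff = 1/U_eff = 21.836 ft²·°F·h/BTU
Q = 1367 × 76.49 / 21.836 = 4788.4 BTU/h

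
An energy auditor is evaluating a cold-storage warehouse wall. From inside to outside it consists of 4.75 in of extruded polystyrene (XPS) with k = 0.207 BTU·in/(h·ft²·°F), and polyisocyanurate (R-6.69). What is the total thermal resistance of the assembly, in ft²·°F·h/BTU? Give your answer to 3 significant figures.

4.75/0.207 = 22.95
R_total = 22.95 + 6.69 = 29.64 ft²·°F·h/BTU

29.6 ft²·°F·h/BTU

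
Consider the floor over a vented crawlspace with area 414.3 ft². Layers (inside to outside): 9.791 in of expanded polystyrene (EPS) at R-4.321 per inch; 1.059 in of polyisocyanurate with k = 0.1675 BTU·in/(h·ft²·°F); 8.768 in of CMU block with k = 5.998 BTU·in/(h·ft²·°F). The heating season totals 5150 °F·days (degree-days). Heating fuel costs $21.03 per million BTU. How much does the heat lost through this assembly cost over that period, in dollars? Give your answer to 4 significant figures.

9.791 × 4.321 = 42.307
1.059/0.1675 = 6.3224
8.768/5.998 = 1.4618
R_total = 42.307 + 6.3224 + 1.4618 = 50.091 ft²·°F·h/BTU
E = A × HDD × 24 / R = 414.3 × 5150 × 24 / 50.091 = 1022300 BTU
Cost = 1022300/10⁶ × 21.03 = $21.499

21.50 dollars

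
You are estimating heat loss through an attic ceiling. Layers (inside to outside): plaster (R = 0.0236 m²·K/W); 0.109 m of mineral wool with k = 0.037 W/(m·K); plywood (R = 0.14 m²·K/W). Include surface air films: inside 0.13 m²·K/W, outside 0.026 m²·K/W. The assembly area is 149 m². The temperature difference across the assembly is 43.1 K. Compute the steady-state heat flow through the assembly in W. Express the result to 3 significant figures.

1970 W

0.109/0.037 = 2.946
R_total = 0.13 + 0.0236 + 2.946 + 0.14 + 0.026 = 3.266 m²·K/W
Q = A·ΔT/R = 149 × 43.1 / 3.266 = 1967 W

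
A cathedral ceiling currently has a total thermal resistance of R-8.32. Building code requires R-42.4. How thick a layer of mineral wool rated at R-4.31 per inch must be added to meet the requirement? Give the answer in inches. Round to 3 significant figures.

ΔR = 42.4 − 8.32 = 34.08 ft²·°F·h/BTU
L = ΔR / (R/in) = 34.08/4.31 = 7.907 in

7.91 in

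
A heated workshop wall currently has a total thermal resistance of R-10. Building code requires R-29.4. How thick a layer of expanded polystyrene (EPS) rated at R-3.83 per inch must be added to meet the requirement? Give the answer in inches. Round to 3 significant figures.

5.07 in

ΔR = 29.4 − 10 = 19.4 ft²·°F·h/BTU
L = ΔR / (R/in) = 19.4/3.83 = 5.065 in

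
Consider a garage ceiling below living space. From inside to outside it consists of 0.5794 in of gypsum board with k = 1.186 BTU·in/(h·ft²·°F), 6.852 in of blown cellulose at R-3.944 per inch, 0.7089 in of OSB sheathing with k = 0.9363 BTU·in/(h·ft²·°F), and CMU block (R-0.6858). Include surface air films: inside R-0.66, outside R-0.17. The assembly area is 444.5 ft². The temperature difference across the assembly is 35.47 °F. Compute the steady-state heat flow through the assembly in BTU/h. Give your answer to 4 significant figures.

0.5794/1.186 = 0.48853
6.852 × 3.944 = 27.024
0.7089/0.9363 = 0.75713
R_total = 0.66 + 0.48853 + 27.024 + 0.75713 + 0.6858 + 0.17 = 29.786 ft²·°F·h/BTU
Q = A·ΔT/R = 444.5 × 35.47 / 29.786 = 529.33 BTU/h

529.3 BTU/h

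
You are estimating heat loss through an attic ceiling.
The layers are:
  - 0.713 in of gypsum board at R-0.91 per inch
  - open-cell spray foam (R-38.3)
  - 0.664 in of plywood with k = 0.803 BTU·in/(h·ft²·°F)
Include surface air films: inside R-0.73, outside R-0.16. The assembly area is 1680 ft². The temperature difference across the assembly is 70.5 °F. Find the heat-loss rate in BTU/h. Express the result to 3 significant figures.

0.713 × 0.91 = 0.6488
0.664/0.803 = 0.8269
R_total = 0.73 + 0.6488 + 38.3 + 0.8269 + 0.16 = 40.67 ft²·°F·h/BTU
Q = A·ΔT/R = 1680 × 70.5 / 40.67 = 2913 BTU/h

2910 BTU/h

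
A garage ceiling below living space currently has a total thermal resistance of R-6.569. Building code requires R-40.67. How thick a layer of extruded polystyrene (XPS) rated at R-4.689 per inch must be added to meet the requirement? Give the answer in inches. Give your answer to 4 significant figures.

7.273 in

ΔR = 40.67 − 6.569 = 34.101 ft²·°F·h/BTU
L = ΔR / (R/in) = 34.101/4.689 = 7.2726 in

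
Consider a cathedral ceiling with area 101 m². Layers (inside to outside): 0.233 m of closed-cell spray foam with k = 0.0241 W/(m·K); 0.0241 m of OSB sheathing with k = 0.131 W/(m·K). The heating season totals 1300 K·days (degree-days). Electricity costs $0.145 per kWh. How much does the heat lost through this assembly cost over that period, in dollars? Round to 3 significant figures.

46.4 dollars

0.233/0.0241 = 9.668
0.0241/0.131 = 0.184
R_total = 9.668 + 0.184 = 9.852 m²·K/W
E = A × HDD × 24 / R / 1000 = 101 × 1300 × 24 / 9.852 / 1000 = 319.9 kWh
Cost = 319.9 × 0.145 = $46.38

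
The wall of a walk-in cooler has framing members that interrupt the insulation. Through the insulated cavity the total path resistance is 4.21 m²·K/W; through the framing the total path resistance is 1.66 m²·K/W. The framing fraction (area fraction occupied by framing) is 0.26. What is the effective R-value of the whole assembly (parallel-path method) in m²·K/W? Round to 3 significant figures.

U_eff = 0.74/4.21 + 0.26/1.66 = 0.1758 + 0.1566 = 0.3324
R_eff = 1/U_eff = 3.008 m²·K/W

3.01 m²·K/W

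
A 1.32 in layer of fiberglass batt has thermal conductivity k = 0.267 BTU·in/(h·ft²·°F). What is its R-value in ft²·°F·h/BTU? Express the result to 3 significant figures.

R = L/k = 1.32/0.267 = 4.944 ft²·°F·h/BTU

4.94 ft²·°F·h/BTU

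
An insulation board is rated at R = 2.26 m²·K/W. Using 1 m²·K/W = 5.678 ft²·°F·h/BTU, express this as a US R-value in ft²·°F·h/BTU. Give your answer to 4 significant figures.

R_US = 2.26 × 5.678 = 12.832

12.83 ft²·°F·h/BTU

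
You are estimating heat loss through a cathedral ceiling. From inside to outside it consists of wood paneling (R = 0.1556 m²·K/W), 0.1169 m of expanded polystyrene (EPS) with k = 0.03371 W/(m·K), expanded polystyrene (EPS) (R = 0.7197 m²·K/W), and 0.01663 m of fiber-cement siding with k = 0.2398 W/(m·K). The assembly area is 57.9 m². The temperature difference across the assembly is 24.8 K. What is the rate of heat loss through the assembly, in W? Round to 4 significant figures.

325.4 W

0.1169/0.03371 = 3.4678
0.01663/0.2398 = 0.069349
R_total = 0.1556 + 3.4678 + 0.7197 + 0.069349 = 4.4125 m²·K/W
Q = A·ΔT/R = 57.9 × 24.8 / 4.4125 = 325.42 W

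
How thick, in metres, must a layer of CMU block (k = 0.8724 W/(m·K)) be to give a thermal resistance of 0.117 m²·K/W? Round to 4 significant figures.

L = R·k = 0.117 × 0.8724 = 0.10207 m

0.1021 m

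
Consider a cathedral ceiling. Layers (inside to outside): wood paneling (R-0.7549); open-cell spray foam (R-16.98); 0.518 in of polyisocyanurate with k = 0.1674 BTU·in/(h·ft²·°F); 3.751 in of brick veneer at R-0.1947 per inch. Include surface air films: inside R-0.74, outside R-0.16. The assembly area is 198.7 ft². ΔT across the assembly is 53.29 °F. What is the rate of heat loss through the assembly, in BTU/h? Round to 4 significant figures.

471.5 BTU/h

0.518/0.1674 = 3.0944
3.751 × 0.1947 = 0.73032
R_total = 0.74 + 0.7549 + 16.98 + 3.0944 + 0.73032 + 0.16 = 22.46 ft²·°F·h/BTU
Q = A·ΔT/R = 198.7 × 53.29 / 22.46 = 471.46 BTU/h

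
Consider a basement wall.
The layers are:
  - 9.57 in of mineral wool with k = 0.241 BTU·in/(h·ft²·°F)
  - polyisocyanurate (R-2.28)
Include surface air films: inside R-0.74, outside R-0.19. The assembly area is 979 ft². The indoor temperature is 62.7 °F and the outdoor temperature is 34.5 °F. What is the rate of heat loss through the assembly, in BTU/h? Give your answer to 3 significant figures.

9.57/0.241 = 39.71
R_total = 0.74 + 39.71 + 2.28 + 0.19 = 42.92 ft²·°F·h/BTU
Q = A·ΔT/R = 979 × (62.7 − 34.5) / 42.92 = 643.2 BTU/h

643 BTU/h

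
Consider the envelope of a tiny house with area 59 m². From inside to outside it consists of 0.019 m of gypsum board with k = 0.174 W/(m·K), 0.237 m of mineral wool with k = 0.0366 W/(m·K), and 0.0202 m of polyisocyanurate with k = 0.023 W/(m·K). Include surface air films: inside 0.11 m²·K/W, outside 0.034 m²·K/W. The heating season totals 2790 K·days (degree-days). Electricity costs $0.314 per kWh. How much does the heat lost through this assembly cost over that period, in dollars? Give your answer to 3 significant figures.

163 dollars

0.019/0.174 = 0.1092
0.237/0.0366 = 6.475
0.0202/0.023 = 0.8783
R_total = 0.11 + 0.1092 + 6.475 + 0.8783 + 0.034 = 7.607 m²·K/W
E = A × HDD × 24 / R / 1000 = 59 × 2790 × 24 / 7.607 / 1000 = 519.4 kWh
Cost = 519.4 × 0.314 = $163.1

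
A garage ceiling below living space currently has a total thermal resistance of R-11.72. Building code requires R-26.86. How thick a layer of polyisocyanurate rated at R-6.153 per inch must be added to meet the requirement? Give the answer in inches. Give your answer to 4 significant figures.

2.461 in

ΔR = 26.86 − 11.72 = 15.14 ft²·°F·h/BTU
L = ΔR / (R/in) = 15.14/6.153 = 2.4606 in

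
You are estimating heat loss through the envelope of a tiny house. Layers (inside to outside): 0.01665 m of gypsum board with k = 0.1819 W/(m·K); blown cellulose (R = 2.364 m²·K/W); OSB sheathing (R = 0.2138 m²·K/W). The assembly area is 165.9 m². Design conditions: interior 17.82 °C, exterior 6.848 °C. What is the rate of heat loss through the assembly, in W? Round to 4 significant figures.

0.01665/0.1819 = 0.091534
R_total = 0.091534 + 2.364 + 0.2138 = 2.6693 m²·K/W
Q = A·ΔT/R = 165.9 × (17.82 − 6.848) / 2.6693 = 681.91 W

681.9 W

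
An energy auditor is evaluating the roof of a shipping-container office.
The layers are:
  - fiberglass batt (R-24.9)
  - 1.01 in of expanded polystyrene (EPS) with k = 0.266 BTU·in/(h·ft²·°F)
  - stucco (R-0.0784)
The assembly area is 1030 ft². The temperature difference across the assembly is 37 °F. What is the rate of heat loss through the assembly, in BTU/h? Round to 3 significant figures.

1320 BTU/h

1.01/0.266 = 3.797
R_total = 24.9 + 3.797 + 0.0784 = 28.78 ft²·°F·h/BTU
Q = A·ΔT/R = 1030 × 37 / 28.78 = 1324 BTU/h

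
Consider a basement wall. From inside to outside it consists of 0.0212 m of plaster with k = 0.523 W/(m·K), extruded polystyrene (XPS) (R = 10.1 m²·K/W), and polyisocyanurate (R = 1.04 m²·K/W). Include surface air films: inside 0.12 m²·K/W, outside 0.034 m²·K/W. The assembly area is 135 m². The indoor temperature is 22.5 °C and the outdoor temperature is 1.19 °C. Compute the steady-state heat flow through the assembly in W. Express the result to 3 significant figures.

0.0212/0.523 = 0.04054
R_total = 0.12 + 0.04054 + 10.1 + 1.04 + 0.034 = 11.33 m²·K/W
Q = A·ΔT/R = 135 × (22.5 − 1.19) / 11.33 = 253.8 W

254 W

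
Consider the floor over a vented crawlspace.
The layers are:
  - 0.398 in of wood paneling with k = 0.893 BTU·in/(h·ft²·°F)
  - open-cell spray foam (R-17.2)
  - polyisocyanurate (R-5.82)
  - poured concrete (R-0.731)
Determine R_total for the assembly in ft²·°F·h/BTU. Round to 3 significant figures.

24.2 ft²·°F·h/BTU

0.398/0.893 = 0.4457
R_total = 0.4457 + 17.2 + 5.82 + 0.731 = 24.2 ft²·°F·h/BTU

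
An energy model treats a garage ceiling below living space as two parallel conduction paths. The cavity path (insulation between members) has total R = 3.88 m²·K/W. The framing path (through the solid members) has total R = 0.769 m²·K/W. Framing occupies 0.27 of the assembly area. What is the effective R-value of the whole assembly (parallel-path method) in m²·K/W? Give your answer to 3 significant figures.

1.85 m²·K/W

U_eff = 0.73/3.88 + 0.27/0.769 = 0.1881 + 0.3511 = 0.5392
R_eff = 1/U_eff = 1.854 m²·K/W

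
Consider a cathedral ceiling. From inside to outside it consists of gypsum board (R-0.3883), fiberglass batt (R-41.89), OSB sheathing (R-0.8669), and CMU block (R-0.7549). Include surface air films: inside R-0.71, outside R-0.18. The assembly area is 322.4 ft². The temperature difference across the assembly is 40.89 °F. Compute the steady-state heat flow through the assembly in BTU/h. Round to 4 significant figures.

294.3 BTU/h

R_total = 0.71 + 0.3883 + 41.89 + 0.8669 + 0.7549 + 0.18 = 44.79 ft²·°F·h/BTU
Q = A·ΔT/R = 322.4 × 40.89 / 44.79 = 294.33 BTU/h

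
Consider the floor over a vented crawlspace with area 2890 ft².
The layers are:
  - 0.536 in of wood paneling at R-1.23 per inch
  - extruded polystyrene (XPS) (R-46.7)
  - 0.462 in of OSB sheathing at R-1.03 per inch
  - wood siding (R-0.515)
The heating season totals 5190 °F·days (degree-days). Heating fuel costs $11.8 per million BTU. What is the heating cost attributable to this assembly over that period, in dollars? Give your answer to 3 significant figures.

87.9 dollars

0.536 × 1.23 = 0.6593
0.462 × 1.03 = 0.4759
R_total = 0.6593 + 46.7 + 0.4759 + 0.515 = 48.35 ft²·°F·h/BTU
E = A × HDD × 24 / R = 2890 × 5190 × 24 / 48.35 = 7445000 BTU
Cost = 7445000/10⁶ × 11.8 = $87.85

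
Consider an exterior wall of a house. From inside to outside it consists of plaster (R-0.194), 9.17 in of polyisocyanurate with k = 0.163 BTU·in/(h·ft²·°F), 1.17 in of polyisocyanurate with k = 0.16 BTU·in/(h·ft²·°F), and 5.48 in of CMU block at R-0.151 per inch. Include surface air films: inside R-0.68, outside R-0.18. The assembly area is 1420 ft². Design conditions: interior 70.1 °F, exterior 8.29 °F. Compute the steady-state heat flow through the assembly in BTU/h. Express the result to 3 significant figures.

9.17/0.163 = 56.26
1.17/0.16 = 7.312
5.48 × 0.151 = 0.8275
R_total = 0.68 + 0.194 + 56.26 + 7.312 + 0.8275 + 0.18 = 65.45 ft²·°F·h/BTU
Q = A·ΔT/R = 1420 × (70.1 − 8.29) / 65.45 = 1341 BTU/h

1340 BTU/h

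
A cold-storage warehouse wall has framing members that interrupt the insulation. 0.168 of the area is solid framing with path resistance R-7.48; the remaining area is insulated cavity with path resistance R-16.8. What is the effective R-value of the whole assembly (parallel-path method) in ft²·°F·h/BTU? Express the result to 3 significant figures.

13.9 ft²·°F·h/BTU

U_eff = 0.832/16.8 + 0.168/7.48 = 0.04952 + 0.02246 = 0.07198
R_eff = 1/U_eff = 13.89 ft²·°F·h/BTU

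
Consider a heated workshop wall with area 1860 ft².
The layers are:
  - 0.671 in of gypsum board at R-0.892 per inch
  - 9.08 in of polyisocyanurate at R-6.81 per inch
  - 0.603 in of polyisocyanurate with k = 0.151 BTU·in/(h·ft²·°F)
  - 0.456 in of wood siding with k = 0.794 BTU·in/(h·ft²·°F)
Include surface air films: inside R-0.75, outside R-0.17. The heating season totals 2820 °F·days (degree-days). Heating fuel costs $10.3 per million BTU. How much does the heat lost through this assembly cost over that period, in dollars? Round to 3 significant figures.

19.1 dollars

0.671 × 0.892 = 0.5985
9.08 × 6.81 = 61.83
0.603/0.151 = 3.993
0.456/0.794 = 0.5743
R_total = 0.75 + 0.5985 + 61.83 + 3.993 + 0.5743 + 0.17 = 67.92 ft²·°F·h/BTU
E = A × HDD × 24 / R = 1860 × 2820 × 24 / 67.92 = 1853000 BTU
Cost = 1853000/10⁶ × 10.3 = $19.09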